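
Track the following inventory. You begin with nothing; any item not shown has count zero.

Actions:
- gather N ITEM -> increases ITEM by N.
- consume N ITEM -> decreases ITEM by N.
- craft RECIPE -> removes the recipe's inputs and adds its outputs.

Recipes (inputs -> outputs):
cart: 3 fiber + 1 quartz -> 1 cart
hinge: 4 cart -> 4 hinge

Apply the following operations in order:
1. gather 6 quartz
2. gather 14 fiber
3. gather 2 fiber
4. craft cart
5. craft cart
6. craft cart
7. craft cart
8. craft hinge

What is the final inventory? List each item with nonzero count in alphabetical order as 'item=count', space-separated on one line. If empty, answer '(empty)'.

Answer: fiber=4 hinge=4 quartz=2

Derivation:
After 1 (gather 6 quartz): quartz=6
After 2 (gather 14 fiber): fiber=14 quartz=6
After 3 (gather 2 fiber): fiber=16 quartz=6
After 4 (craft cart): cart=1 fiber=13 quartz=5
After 5 (craft cart): cart=2 fiber=10 quartz=4
After 6 (craft cart): cart=3 fiber=7 quartz=3
After 7 (craft cart): cart=4 fiber=4 quartz=2
After 8 (craft hinge): fiber=4 hinge=4 quartz=2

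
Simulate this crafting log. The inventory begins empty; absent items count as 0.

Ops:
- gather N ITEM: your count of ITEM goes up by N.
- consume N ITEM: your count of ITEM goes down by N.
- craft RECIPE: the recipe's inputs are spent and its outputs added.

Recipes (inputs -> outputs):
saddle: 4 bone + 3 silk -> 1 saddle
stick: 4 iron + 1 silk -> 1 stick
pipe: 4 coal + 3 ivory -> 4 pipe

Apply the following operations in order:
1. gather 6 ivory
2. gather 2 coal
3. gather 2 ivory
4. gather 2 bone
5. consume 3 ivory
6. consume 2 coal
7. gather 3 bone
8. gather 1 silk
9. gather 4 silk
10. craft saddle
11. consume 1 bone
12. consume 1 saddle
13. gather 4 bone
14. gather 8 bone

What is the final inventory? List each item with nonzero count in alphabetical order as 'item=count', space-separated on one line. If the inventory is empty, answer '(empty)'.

Answer: bone=12 ivory=5 silk=2

Derivation:
After 1 (gather 6 ivory): ivory=6
After 2 (gather 2 coal): coal=2 ivory=6
After 3 (gather 2 ivory): coal=2 ivory=8
After 4 (gather 2 bone): bone=2 coal=2 ivory=8
After 5 (consume 3 ivory): bone=2 coal=2 ivory=5
After 6 (consume 2 coal): bone=2 ivory=5
After 7 (gather 3 bone): bone=5 ivory=5
After 8 (gather 1 silk): bone=5 ivory=5 silk=1
After 9 (gather 4 silk): bone=5 ivory=5 silk=5
After 10 (craft saddle): bone=1 ivory=5 saddle=1 silk=2
After 11 (consume 1 bone): ivory=5 saddle=1 silk=2
After 12 (consume 1 saddle): ivory=5 silk=2
After 13 (gather 4 bone): bone=4 ivory=5 silk=2
After 14 (gather 8 bone): bone=12 ivory=5 silk=2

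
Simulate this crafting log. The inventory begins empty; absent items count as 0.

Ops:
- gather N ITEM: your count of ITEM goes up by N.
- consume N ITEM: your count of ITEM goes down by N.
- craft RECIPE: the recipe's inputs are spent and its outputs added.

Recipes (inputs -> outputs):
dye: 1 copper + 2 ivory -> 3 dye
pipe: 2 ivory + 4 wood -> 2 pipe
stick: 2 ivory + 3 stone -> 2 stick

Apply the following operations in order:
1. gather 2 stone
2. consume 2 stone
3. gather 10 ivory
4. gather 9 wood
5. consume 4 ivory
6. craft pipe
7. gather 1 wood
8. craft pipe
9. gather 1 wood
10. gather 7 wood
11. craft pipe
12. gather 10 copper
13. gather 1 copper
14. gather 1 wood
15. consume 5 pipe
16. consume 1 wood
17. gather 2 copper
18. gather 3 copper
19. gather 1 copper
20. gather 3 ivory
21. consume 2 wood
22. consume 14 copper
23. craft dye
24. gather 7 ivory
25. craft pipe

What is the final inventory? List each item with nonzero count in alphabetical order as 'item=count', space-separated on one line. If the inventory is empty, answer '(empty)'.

Answer: copper=2 dye=3 ivory=6 pipe=3

Derivation:
After 1 (gather 2 stone): stone=2
After 2 (consume 2 stone): (empty)
After 3 (gather 10 ivory): ivory=10
After 4 (gather 9 wood): ivory=10 wood=9
After 5 (consume 4 ivory): ivory=6 wood=9
After 6 (craft pipe): ivory=4 pipe=2 wood=5
After 7 (gather 1 wood): ivory=4 pipe=2 wood=6
After 8 (craft pipe): ivory=2 pipe=4 wood=2
After 9 (gather 1 wood): ivory=2 pipe=4 wood=3
After 10 (gather 7 wood): ivory=2 pipe=4 wood=10
After 11 (craft pipe): pipe=6 wood=6
After 12 (gather 10 copper): copper=10 pipe=6 wood=6
After 13 (gather 1 copper): copper=11 pipe=6 wood=6
After 14 (gather 1 wood): copper=11 pipe=6 wood=7
After 15 (consume 5 pipe): copper=11 pipe=1 wood=7
After 16 (consume 1 wood): copper=11 pipe=1 wood=6
After 17 (gather 2 copper): copper=13 pipe=1 wood=6
After 18 (gather 3 copper): copper=16 pipe=1 wood=6
After 19 (gather 1 copper): copper=17 pipe=1 wood=6
After 20 (gather 3 ivory): copper=17 ivory=3 pipe=1 wood=6
After 21 (consume 2 wood): copper=17 ivory=3 pipe=1 wood=4
After 22 (consume 14 copper): copper=3 ivory=3 pipe=1 wood=4
After 23 (craft dye): copper=2 dye=3 ivory=1 pipe=1 wood=4
After 24 (gather 7 ivory): copper=2 dye=3 ivory=8 pipe=1 wood=4
After 25 (craft pipe): copper=2 dye=3 ivory=6 pipe=3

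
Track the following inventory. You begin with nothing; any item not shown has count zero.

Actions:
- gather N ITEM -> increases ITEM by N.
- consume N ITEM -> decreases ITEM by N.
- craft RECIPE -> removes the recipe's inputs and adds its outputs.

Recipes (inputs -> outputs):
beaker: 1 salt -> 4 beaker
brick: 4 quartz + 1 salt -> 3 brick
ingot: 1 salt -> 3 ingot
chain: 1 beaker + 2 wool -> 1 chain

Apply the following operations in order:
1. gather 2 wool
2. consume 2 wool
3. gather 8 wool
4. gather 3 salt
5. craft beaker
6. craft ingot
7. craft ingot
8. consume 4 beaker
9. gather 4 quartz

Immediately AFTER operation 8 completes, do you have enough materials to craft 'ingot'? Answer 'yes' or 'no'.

After 1 (gather 2 wool): wool=2
After 2 (consume 2 wool): (empty)
After 3 (gather 8 wool): wool=8
After 4 (gather 3 salt): salt=3 wool=8
After 5 (craft beaker): beaker=4 salt=2 wool=8
After 6 (craft ingot): beaker=4 ingot=3 salt=1 wool=8
After 7 (craft ingot): beaker=4 ingot=6 wool=8
After 8 (consume 4 beaker): ingot=6 wool=8

Answer: no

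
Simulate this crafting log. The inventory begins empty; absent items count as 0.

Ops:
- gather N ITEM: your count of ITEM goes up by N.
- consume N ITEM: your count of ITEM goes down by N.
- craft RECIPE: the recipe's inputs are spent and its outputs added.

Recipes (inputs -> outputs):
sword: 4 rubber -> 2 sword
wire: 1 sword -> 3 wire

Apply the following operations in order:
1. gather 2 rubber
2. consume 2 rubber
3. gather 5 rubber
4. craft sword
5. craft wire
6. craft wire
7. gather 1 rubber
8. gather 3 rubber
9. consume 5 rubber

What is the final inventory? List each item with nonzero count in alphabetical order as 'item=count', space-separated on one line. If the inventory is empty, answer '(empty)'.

Answer: wire=6

Derivation:
After 1 (gather 2 rubber): rubber=2
After 2 (consume 2 rubber): (empty)
After 3 (gather 5 rubber): rubber=5
After 4 (craft sword): rubber=1 sword=2
After 5 (craft wire): rubber=1 sword=1 wire=3
After 6 (craft wire): rubber=1 wire=6
After 7 (gather 1 rubber): rubber=2 wire=6
After 8 (gather 3 rubber): rubber=5 wire=6
After 9 (consume 5 rubber): wire=6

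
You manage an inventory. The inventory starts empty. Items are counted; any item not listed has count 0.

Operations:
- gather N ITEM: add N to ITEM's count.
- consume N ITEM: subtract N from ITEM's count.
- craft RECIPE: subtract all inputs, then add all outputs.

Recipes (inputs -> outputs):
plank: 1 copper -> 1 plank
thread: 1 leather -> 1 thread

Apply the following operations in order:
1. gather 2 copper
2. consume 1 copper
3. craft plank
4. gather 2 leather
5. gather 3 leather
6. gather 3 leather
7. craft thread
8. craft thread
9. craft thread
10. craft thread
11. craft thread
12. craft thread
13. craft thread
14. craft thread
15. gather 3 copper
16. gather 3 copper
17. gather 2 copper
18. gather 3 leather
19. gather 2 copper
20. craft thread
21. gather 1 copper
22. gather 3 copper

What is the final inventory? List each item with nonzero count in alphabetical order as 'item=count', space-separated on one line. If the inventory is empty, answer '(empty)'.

After 1 (gather 2 copper): copper=2
After 2 (consume 1 copper): copper=1
After 3 (craft plank): plank=1
After 4 (gather 2 leather): leather=2 plank=1
After 5 (gather 3 leather): leather=5 plank=1
After 6 (gather 3 leather): leather=8 plank=1
After 7 (craft thread): leather=7 plank=1 thread=1
After 8 (craft thread): leather=6 plank=1 thread=2
After 9 (craft thread): leather=5 plank=1 thread=3
After 10 (craft thread): leather=4 plank=1 thread=4
After 11 (craft thread): leather=3 plank=1 thread=5
After 12 (craft thread): leather=2 plank=1 thread=6
After 13 (craft thread): leather=1 plank=1 thread=7
After 14 (craft thread): plank=1 thread=8
After 15 (gather 3 copper): copper=3 plank=1 thread=8
After 16 (gather 3 copper): copper=6 plank=1 thread=8
After 17 (gather 2 copper): copper=8 plank=1 thread=8
After 18 (gather 3 leather): copper=8 leather=3 plank=1 thread=8
After 19 (gather 2 copper): copper=10 leather=3 plank=1 thread=8
After 20 (craft thread): copper=10 leather=2 plank=1 thread=9
After 21 (gather 1 copper): copper=11 leather=2 plank=1 thread=9
After 22 (gather 3 copper): copper=14 leather=2 plank=1 thread=9

Answer: copper=14 leather=2 plank=1 thread=9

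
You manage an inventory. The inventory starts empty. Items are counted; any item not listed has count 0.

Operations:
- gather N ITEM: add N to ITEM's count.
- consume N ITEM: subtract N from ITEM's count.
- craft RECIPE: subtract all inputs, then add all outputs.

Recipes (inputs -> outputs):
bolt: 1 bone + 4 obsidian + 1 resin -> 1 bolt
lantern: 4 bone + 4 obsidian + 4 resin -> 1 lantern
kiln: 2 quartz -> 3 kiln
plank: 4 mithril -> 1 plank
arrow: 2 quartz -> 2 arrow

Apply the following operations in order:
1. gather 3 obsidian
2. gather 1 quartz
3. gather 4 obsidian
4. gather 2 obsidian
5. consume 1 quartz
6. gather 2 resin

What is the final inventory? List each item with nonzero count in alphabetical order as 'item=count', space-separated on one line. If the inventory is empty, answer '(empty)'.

After 1 (gather 3 obsidian): obsidian=3
After 2 (gather 1 quartz): obsidian=3 quartz=1
After 3 (gather 4 obsidian): obsidian=7 quartz=1
After 4 (gather 2 obsidian): obsidian=9 quartz=1
After 5 (consume 1 quartz): obsidian=9
After 6 (gather 2 resin): obsidian=9 resin=2

Answer: obsidian=9 resin=2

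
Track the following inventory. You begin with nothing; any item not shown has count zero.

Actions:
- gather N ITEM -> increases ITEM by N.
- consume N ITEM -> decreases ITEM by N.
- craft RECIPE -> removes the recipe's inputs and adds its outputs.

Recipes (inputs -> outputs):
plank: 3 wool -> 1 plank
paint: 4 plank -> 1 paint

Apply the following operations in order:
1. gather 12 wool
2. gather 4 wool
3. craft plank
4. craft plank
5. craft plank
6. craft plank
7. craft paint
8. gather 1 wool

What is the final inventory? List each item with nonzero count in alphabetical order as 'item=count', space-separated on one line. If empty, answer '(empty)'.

After 1 (gather 12 wool): wool=12
After 2 (gather 4 wool): wool=16
After 3 (craft plank): plank=1 wool=13
After 4 (craft plank): plank=2 wool=10
After 5 (craft plank): plank=3 wool=7
After 6 (craft plank): plank=4 wool=4
After 7 (craft paint): paint=1 wool=4
After 8 (gather 1 wool): paint=1 wool=5

Answer: paint=1 wool=5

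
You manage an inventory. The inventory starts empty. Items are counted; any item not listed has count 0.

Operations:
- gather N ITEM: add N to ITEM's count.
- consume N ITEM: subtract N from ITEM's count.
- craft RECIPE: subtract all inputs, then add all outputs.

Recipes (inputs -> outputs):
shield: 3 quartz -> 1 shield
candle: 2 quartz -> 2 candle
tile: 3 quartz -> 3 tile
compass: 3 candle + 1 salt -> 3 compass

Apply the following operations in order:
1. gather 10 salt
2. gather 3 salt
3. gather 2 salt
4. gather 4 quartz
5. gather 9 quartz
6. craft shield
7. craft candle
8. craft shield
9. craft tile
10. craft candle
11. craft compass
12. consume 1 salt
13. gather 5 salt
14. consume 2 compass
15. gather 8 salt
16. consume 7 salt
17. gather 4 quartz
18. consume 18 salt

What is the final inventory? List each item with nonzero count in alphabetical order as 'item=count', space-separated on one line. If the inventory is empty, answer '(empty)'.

Answer: candle=1 compass=1 quartz=4 salt=1 shield=2 tile=3

Derivation:
After 1 (gather 10 salt): salt=10
After 2 (gather 3 salt): salt=13
After 3 (gather 2 salt): salt=15
After 4 (gather 4 quartz): quartz=4 salt=15
After 5 (gather 9 quartz): quartz=13 salt=15
After 6 (craft shield): quartz=10 salt=15 shield=1
After 7 (craft candle): candle=2 quartz=8 salt=15 shield=1
After 8 (craft shield): candle=2 quartz=5 salt=15 shield=2
After 9 (craft tile): candle=2 quartz=2 salt=15 shield=2 tile=3
After 10 (craft candle): candle=4 salt=15 shield=2 tile=3
After 11 (craft compass): candle=1 compass=3 salt=14 shield=2 tile=3
After 12 (consume 1 salt): candle=1 compass=3 salt=13 shield=2 tile=3
After 13 (gather 5 salt): candle=1 compass=3 salt=18 shield=2 tile=3
After 14 (consume 2 compass): candle=1 compass=1 salt=18 shield=2 tile=3
After 15 (gather 8 salt): candle=1 compass=1 salt=26 shield=2 tile=3
After 16 (consume 7 salt): candle=1 compass=1 salt=19 shield=2 tile=3
After 17 (gather 4 quartz): candle=1 compass=1 quartz=4 salt=19 shield=2 tile=3
After 18 (consume 18 salt): candle=1 compass=1 quartz=4 salt=1 shield=2 tile=3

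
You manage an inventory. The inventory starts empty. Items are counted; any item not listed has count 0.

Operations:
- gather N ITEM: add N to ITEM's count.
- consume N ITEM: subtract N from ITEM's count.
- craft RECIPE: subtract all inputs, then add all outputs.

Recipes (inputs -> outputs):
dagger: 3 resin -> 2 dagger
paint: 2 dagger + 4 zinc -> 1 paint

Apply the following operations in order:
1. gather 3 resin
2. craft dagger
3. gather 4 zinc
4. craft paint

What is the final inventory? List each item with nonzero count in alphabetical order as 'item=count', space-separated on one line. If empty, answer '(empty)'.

After 1 (gather 3 resin): resin=3
After 2 (craft dagger): dagger=2
After 3 (gather 4 zinc): dagger=2 zinc=4
After 4 (craft paint): paint=1

Answer: paint=1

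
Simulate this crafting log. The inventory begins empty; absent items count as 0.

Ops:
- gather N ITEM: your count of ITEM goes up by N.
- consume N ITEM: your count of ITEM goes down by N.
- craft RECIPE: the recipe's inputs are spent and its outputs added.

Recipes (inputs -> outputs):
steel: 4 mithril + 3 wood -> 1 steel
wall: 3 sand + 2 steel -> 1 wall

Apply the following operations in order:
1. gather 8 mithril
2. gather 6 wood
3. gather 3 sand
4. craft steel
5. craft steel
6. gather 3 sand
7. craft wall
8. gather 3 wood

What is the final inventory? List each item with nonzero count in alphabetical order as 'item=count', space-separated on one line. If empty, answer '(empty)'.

After 1 (gather 8 mithril): mithril=8
After 2 (gather 6 wood): mithril=8 wood=6
After 3 (gather 3 sand): mithril=8 sand=3 wood=6
After 4 (craft steel): mithril=4 sand=3 steel=1 wood=3
After 5 (craft steel): sand=3 steel=2
After 6 (gather 3 sand): sand=6 steel=2
After 7 (craft wall): sand=3 wall=1
After 8 (gather 3 wood): sand=3 wall=1 wood=3

Answer: sand=3 wall=1 wood=3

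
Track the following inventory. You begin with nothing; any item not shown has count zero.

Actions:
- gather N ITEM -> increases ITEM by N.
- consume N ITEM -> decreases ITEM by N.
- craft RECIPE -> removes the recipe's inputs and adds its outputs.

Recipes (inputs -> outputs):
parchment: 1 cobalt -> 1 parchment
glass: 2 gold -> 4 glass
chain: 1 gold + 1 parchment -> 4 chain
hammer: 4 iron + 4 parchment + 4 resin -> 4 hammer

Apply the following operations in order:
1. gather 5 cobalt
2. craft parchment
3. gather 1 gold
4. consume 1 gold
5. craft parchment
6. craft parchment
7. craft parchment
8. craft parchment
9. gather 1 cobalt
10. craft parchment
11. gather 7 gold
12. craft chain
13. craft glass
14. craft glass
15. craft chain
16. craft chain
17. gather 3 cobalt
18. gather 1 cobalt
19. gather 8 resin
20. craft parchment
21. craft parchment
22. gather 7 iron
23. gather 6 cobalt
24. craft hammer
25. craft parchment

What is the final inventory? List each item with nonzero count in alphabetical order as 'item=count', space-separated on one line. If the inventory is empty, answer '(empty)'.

After 1 (gather 5 cobalt): cobalt=5
After 2 (craft parchment): cobalt=4 parchment=1
After 3 (gather 1 gold): cobalt=4 gold=1 parchment=1
After 4 (consume 1 gold): cobalt=4 parchment=1
After 5 (craft parchment): cobalt=3 parchment=2
After 6 (craft parchment): cobalt=2 parchment=3
After 7 (craft parchment): cobalt=1 parchment=4
After 8 (craft parchment): parchment=5
After 9 (gather 1 cobalt): cobalt=1 parchment=5
After 10 (craft parchment): parchment=6
After 11 (gather 7 gold): gold=7 parchment=6
After 12 (craft chain): chain=4 gold=6 parchment=5
After 13 (craft glass): chain=4 glass=4 gold=4 parchment=5
After 14 (craft glass): chain=4 glass=8 gold=2 parchment=5
After 15 (craft chain): chain=8 glass=8 gold=1 parchment=4
After 16 (craft chain): chain=12 glass=8 parchment=3
After 17 (gather 3 cobalt): chain=12 cobalt=3 glass=8 parchment=3
After 18 (gather 1 cobalt): chain=12 cobalt=4 glass=8 parchment=3
After 19 (gather 8 resin): chain=12 cobalt=4 glass=8 parchment=3 resin=8
After 20 (craft parchment): chain=12 cobalt=3 glass=8 parchment=4 resin=8
After 21 (craft parchment): chain=12 cobalt=2 glass=8 parchment=5 resin=8
After 22 (gather 7 iron): chain=12 cobalt=2 glass=8 iron=7 parchment=5 resin=8
After 23 (gather 6 cobalt): chain=12 cobalt=8 glass=8 iron=7 parchment=5 resin=8
After 24 (craft hammer): chain=12 cobalt=8 glass=8 hammer=4 iron=3 parchment=1 resin=4
After 25 (craft parchment): chain=12 cobalt=7 glass=8 hammer=4 iron=3 parchment=2 resin=4

Answer: chain=12 cobalt=7 glass=8 hammer=4 iron=3 parchment=2 resin=4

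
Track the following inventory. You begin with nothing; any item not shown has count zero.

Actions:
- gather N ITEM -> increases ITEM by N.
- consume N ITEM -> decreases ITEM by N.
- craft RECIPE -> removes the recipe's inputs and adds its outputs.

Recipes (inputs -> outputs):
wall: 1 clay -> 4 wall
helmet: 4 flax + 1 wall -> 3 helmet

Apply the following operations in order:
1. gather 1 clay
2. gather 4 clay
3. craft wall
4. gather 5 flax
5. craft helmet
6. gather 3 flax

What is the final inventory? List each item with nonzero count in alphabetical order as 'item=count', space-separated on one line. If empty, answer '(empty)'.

Answer: clay=4 flax=4 helmet=3 wall=3

Derivation:
After 1 (gather 1 clay): clay=1
After 2 (gather 4 clay): clay=5
After 3 (craft wall): clay=4 wall=4
After 4 (gather 5 flax): clay=4 flax=5 wall=4
After 5 (craft helmet): clay=4 flax=1 helmet=3 wall=3
After 6 (gather 3 flax): clay=4 flax=4 helmet=3 wall=3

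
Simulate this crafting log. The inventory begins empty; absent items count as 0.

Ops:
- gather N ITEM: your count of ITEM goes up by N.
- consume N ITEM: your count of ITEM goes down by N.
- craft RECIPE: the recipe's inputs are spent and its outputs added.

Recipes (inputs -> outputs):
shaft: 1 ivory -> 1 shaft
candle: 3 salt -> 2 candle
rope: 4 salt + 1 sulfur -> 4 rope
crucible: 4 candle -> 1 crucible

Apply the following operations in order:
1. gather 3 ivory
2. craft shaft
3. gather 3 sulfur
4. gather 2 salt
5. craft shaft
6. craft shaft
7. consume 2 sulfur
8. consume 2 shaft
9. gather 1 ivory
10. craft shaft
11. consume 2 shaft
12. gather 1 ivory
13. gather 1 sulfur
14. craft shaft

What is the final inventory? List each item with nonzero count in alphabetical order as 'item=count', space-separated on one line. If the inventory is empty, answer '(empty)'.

Answer: salt=2 shaft=1 sulfur=2

Derivation:
After 1 (gather 3 ivory): ivory=3
After 2 (craft shaft): ivory=2 shaft=1
After 3 (gather 3 sulfur): ivory=2 shaft=1 sulfur=3
After 4 (gather 2 salt): ivory=2 salt=2 shaft=1 sulfur=3
After 5 (craft shaft): ivory=1 salt=2 shaft=2 sulfur=3
After 6 (craft shaft): salt=2 shaft=3 sulfur=3
After 7 (consume 2 sulfur): salt=2 shaft=3 sulfur=1
After 8 (consume 2 shaft): salt=2 shaft=1 sulfur=1
After 9 (gather 1 ivory): ivory=1 salt=2 shaft=1 sulfur=1
After 10 (craft shaft): salt=2 shaft=2 sulfur=1
After 11 (consume 2 shaft): salt=2 sulfur=1
After 12 (gather 1 ivory): ivory=1 salt=2 sulfur=1
After 13 (gather 1 sulfur): ivory=1 salt=2 sulfur=2
After 14 (craft shaft): salt=2 shaft=1 sulfur=2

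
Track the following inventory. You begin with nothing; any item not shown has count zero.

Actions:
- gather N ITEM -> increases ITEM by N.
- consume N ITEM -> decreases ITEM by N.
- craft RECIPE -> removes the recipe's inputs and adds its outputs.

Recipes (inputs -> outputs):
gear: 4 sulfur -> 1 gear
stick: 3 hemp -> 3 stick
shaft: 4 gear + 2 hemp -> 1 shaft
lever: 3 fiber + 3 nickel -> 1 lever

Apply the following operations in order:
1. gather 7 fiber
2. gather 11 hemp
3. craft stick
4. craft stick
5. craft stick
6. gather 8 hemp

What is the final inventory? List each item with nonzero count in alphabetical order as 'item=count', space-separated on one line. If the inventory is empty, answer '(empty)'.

Answer: fiber=7 hemp=10 stick=9

Derivation:
After 1 (gather 7 fiber): fiber=7
After 2 (gather 11 hemp): fiber=7 hemp=11
After 3 (craft stick): fiber=7 hemp=8 stick=3
After 4 (craft stick): fiber=7 hemp=5 stick=6
After 5 (craft stick): fiber=7 hemp=2 stick=9
After 6 (gather 8 hemp): fiber=7 hemp=10 stick=9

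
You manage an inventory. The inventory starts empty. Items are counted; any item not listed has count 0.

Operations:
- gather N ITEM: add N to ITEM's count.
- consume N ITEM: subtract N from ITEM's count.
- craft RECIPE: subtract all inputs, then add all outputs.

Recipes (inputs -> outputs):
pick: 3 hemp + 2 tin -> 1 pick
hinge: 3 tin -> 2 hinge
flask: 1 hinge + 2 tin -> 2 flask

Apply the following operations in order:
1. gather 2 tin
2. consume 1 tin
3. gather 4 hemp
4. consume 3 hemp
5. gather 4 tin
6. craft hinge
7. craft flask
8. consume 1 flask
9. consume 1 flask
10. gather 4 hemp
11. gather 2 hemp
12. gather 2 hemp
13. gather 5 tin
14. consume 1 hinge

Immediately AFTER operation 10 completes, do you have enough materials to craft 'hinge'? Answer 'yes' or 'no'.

After 1 (gather 2 tin): tin=2
After 2 (consume 1 tin): tin=1
After 3 (gather 4 hemp): hemp=4 tin=1
After 4 (consume 3 hemp): hemp=1 tin=1
After 5 (gather 4 tin): hemp=1 tin=5
After 6 (craft hinge): hemp=1 hinge=2 tin=2
After 7 (craft flask): flask=2 hemp=1 hinge=1
After 8 (consume 1 flask): flask=1 hemp=1 hinge=1
After 9 (consume 1 flask): hemp=1 hinge=1
After 10 (gather 4 hemp): hemp=5 hinge=1

Answer: no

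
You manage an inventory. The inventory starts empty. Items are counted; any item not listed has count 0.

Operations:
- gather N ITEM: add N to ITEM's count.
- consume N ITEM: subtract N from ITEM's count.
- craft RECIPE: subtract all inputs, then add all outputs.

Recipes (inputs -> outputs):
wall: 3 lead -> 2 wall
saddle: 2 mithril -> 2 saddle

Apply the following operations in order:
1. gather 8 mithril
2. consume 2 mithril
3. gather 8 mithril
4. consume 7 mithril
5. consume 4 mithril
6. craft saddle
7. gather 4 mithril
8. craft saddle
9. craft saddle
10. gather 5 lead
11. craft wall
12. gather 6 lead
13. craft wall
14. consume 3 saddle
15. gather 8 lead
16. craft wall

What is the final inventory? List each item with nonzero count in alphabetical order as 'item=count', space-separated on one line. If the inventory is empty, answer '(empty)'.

Answer: lead=10 mithril=1 saddle=3 wall=6

Derivation:
After 1 (gather 8 mithril): mithril=8
After 2 (consume 2 mithril): mithril=6
After 3 (gather 8 mithril): mithril=14
After 4 (consume 7 mithril): mithril=7
After 5 (consume 4 mithril): mithril=3
After 6 (craft saddle): mithril=1 saddle=2
After 7 (gather 4 mithril): mithril=5 saddle=2
After 8 (craft saddle): mithril=3 saddle=4
After 9 (craft saddle): mithril=1 saddle=6
After 10 (gather 5 lead): lead=5 mithril=1 saddle=6
After 11 (craft wall): lead=2 mithril=1 saddle=6 wall=2
After 12 (gather 6 lead): lead=8 mithril=1 saddle=6 wall=2
After 13 (craft wall): lead=5 mithril=1 saddle=6 wall=4
After 14 (consume 3 saddle): lead=5 mithril=1 saddle=3 wall=4
After 15 (gather 8 lead): lead=13 mithril=1 saddle=3 wall=4
After 16 (craft wall): lead=10 mithril=1 saddle=3 wall=6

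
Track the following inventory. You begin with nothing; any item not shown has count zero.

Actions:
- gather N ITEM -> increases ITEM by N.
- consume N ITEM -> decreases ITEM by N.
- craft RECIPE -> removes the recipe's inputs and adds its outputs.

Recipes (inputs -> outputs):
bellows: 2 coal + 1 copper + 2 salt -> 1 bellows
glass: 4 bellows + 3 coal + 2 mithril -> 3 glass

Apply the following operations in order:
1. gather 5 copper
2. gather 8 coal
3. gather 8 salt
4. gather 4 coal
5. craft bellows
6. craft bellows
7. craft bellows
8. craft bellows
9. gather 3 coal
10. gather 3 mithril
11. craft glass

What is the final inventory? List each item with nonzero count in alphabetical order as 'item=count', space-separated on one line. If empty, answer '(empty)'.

After 1 (gather 5 copper): copper=5
After 2 (gather 8 coal): coal=8 copper=5
After 3 (gather 8 salt): coal=8 copper=5 salt=8
After 4 (gather 4 coal): coal=12 copper=5 salt=8
After 5 (craft bellows): bellows=1 coal=10 copper=4 salt=6
After 6 (craft bellows): bellows=2 coal=8 copper=3 salt=4
After 7 (craft bellows): bellows=3 coal=6 copper=2 salt=2
After 8 (craft bellows): bellows=4 coal=4 copper=1
After 9 (gather 3 coal): bellows=4 coal=7 copper=1
After 10 (gather 3 mithril): bellows=4 coal=7 copper=1 mithril=3
After 11 (craft glass): coal=4 copper=1 glass=3 mithril=1

Answer: coal=4 copper=1 glass=3 mithril=1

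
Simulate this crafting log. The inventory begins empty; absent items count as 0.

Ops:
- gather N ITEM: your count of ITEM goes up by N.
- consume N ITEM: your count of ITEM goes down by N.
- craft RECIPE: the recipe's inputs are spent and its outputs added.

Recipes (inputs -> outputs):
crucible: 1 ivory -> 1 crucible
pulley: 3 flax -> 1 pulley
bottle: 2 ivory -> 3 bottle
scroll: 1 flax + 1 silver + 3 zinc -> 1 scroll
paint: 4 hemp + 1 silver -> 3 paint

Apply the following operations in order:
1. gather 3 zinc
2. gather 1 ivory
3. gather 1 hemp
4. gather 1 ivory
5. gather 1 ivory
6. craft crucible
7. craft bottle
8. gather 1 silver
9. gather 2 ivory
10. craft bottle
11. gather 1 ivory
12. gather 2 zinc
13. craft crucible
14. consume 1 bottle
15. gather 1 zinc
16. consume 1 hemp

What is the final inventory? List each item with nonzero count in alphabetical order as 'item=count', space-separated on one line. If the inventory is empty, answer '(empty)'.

Answer: bottle=5 crucible=2 silver=1 zinc=6

Derivation:
After 1 (gather 3 zinc): zinc=3
After 2 (gather 1 ivory): ivory=1 zinc=3
After 3 (gather 1 hemp): hemp=1 ivory=1 zinc=3
After 4 (gather 1 ivory): hemp=1 ivory=2 zinc=3
After 5 (gather 1 ivory): hemp=1 ivory=3 zinc=3
After 6 (craft crucible): crucible=1 hemp=1 ivory=2 zinc=3
After 7 (craft bottle): bottle=3 crucible=1 hemp=1 zinc=3
After 8 (gather 1 silver): bottle=3 crucible=1 hemp=1 silver=1 zinc=3
After 9 (gather 2 ivory): bottle=3 crucible=1 hemp=1 ivory=2 silver=1 zinc=3
After 10 (craft bottle): bottle=6 crucible=1 hemp=1 silver=1 zinc=3
After 11 (gather 1 ivory): bottle=6 crucible=1 hemp=1 ivory=1 silver=1 zinc=3
After 12 (gather 2 zinc): bottle=6 crucible=1 hemp=1 ivory=1 silver=1 zinc=5
After 13 (craft crucible): bottle=6 crucible=2 hemp=1 silver=1 zinc=5
After 14 (consume 1 bottle): bottle=5 crucible=2 hemp=1 silver=1 zinc=5
After 15 (gather 1 zinc): bottle=5 crucible=2 hemp=1 silver=1 zinc=6
After 16 (consume 1 hemp): bottle=5 crucible=2 silver=1 zinc=6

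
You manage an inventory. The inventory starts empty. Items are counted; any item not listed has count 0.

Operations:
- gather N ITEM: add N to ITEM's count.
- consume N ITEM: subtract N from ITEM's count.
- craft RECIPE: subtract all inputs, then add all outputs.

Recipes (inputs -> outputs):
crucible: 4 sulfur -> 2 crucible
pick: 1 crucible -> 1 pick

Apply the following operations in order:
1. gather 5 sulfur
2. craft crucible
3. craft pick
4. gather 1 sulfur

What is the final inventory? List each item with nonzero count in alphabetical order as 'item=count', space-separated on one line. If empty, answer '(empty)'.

After 1 (gather 5 sulfur): sulfur=5
After 2 (craft crucible): crucible=2 sulfur=1
After 3 (craft pick): crucible=1 pick=1 sulfur=1
After 4 (gather 1 sulfur): crucible=1 pick=1 sulfur=2

Answer: crucible=1 pick=1 sulfur=2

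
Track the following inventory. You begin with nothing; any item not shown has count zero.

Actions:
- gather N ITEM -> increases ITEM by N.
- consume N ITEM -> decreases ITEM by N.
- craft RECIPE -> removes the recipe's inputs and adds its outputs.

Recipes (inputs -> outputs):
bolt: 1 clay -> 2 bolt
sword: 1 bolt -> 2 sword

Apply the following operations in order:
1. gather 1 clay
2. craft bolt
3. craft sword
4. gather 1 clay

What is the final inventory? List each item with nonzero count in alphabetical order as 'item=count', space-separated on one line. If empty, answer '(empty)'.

Answer: bolt=1 clay=1 sword=2

Derivation:
After 1 (gather 1 clay): clay=1
After 2 (craft bolt): bolt=2
After 3 (craft sword): bolt=1 sword=2
After 4 (gather 1 clay): bolt=1 clay=1 sword=2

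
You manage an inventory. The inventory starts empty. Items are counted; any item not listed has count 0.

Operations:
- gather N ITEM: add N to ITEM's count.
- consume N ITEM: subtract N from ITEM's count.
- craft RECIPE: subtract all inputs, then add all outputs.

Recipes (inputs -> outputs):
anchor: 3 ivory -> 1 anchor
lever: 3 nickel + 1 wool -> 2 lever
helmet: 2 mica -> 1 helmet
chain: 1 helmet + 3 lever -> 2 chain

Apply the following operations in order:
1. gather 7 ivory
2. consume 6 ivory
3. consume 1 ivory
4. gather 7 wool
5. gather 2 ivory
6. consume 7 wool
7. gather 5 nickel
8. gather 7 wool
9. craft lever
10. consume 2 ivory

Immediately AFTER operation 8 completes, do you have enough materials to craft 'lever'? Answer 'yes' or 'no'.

Answer: yes

Derivation:
After 1 (gather 7 ivory): ivory=7
After 2 (consume 6 ivory): ivory=1
After 3 (consume 1 ivory): (empty)
After 4 (gather 7 wool): wool=7
After 5 (gather 2 ivory): ivory=2 wool=7
After 6 (consume 7 wool): ivory=2
After 7 (gather 5 nickel): ivory=2 nickel=5
After 8 (gather 7 wool): ivory=2 nickel=5 wool=7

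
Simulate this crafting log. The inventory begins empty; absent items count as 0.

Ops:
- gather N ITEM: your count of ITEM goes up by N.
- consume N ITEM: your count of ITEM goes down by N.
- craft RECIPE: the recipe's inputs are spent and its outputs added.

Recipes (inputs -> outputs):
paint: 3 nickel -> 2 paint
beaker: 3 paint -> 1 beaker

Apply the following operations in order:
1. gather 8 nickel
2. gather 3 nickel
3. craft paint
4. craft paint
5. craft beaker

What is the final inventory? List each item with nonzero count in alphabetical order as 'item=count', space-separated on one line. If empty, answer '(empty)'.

After 1 (gather 8 nickel): nickel=8
After 2 (gather 3 nickel): nickel=11
After 3 (craft paint): nickel=8 paint=2
After 4 (craft paint): nickel=5 paint=4
After 5 (craft beaker): beaker=1 nickel=5 paint=1

Answer: beaker=1 nickel=5 paint=1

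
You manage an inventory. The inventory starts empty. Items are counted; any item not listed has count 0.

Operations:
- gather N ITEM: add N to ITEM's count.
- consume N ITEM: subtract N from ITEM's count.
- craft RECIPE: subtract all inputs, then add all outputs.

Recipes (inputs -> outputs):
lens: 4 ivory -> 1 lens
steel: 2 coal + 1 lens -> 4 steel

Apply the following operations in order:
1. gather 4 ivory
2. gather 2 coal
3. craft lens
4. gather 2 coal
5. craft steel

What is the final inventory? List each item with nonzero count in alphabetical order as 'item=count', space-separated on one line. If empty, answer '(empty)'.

Answer: coal=2 steel=4

Derivation:
After 1 (gather 4 ivory): ivory=4
After 2 (gather 2 coal): coal=2 ivory=4
After 3 (craft lens): coal=2 lens=1
After 4 (gather 2 coal): coal=4 lens=1
After 5 (craft steel): coal=2 steel=4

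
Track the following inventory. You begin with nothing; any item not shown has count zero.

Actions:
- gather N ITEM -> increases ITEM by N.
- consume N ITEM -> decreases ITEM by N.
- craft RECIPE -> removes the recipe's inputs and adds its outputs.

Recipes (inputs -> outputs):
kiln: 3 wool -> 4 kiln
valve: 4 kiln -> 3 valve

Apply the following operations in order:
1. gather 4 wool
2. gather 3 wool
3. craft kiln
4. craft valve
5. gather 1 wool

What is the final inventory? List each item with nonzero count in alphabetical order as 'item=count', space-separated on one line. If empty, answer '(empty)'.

After 1 (gather 4 wool): wool=4
After 2 (gather 3 wool): wool=7
After 3 (craft kiln): kiln=4 wool=4
After 4 (craft valve): valve=3 wool=4
After 5 (gather 1 wool): valve=3 wool=5

Answer: valve=3 wool=5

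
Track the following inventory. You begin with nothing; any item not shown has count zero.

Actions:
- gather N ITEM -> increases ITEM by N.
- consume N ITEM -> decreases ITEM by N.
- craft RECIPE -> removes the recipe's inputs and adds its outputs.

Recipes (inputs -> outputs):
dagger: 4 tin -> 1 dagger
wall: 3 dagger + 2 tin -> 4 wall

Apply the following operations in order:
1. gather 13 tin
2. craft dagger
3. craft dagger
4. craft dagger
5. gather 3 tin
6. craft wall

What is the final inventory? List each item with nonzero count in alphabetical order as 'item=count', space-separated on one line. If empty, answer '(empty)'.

Answer: tin=2 wall=4

Derivation:
After 1 (gather 13 tin): tin=13
After 2 (craft dagger): dagger=1 tin=9
After 3 (craft dagger): dagger=2 tin=5
After 4 (craft dagger): dagger=3 tin=1
After 5 (gather 3 tin): dagger=3 tin=4
After 6 (craft wall): tin=2 wall=4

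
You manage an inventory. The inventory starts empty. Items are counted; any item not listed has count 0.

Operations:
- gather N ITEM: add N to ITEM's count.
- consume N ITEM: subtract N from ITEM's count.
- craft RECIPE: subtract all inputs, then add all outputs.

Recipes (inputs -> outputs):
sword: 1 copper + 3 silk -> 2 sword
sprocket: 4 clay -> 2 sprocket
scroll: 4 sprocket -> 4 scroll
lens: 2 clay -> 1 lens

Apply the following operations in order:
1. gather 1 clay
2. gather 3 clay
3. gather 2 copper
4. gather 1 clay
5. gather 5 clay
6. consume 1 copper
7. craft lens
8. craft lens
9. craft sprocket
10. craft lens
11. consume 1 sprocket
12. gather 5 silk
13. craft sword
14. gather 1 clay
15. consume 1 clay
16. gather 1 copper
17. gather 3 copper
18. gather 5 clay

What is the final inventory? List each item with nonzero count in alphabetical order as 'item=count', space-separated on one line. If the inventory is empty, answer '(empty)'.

Answer: clay=5 copper=4 lens=3 silk=2 sprocket=1 sword=2

Derivation:
After 1 (gather 1 clay): clay=1
After 2 (gather 3 clay): clay=4
After 3 (gather 2 copper): clay=4 copper=2
After 4 (gather 1 clay): clay=5 copper=2
After 5 (gather 5 clay): clay=10 copper=2
After 6 (consume 1 copper): clay=10 copper=1
After 7 (craft lens): clay=8 copper=1 lens=1
After 8 (craft lens): clay=6 copper=1 lens=2
After 9 (craft sprocket): clay=2 copper=1 lens=2 sprocket=2
After 10 (craft lens): copper=1 lens=3 sprocket=2
After 11 (consume 1 sprocket): copper=1 lens=3 sprocket=1
After 12 (gather 5 silk): copper=1 lens=3 silk=5 sprocket=1
After 13 (craft sword): lens=3 silk=2 sprocket=1 sword=2
After 14 (gather 1 clay): clay=1 lens=3 silk=2 sprocket=1 sword=2
After 15 (consume 1 clay): lens=3 silk=2 sprocket=1 sword=2
After 16 (gather 1 copper): copper=1 lens=3 silk=2 sprocket=1 sword=2
After 17 (gather 3 copper): copper=4 lens=3 silk=2 sprocket=1 sword=2
After 18 (gather 5 clay): clay=5 copper=4 lens=3 silk=2 sprocket=1 sword=2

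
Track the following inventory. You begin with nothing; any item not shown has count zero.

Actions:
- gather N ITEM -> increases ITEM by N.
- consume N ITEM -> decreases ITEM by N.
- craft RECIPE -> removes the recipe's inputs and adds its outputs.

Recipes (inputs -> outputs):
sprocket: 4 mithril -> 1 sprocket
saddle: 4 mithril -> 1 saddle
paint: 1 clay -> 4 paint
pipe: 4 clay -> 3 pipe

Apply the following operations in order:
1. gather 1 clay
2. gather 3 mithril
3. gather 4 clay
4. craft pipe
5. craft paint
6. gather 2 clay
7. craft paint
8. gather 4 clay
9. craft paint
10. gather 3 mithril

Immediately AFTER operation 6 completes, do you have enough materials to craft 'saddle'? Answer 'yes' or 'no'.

Answer: no

Derivation:
After 1 (gather 1 clay): clay=1
After 2 (gather 3 mithril): clay=1 mithril=3
After 3 (gather 4 clay): clay=5 mithril=3
After 4 (craft pipe): clay=1 mithril=3 pipe=3
After 5 (craft paint): mithril=3 paint=4 pipe=3
After 6 (gather 2 clay): clay=2 mithril=3 paint=4 pipe=3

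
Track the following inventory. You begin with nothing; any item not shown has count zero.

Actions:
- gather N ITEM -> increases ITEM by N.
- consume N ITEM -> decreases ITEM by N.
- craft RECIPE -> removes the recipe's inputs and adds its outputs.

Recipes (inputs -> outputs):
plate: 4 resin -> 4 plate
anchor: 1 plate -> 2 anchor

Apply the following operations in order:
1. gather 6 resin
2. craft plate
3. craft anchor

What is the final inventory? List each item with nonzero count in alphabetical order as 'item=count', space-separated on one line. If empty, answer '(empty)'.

Answer: anchor=2 plate=3 resin=2

Derivation:
After 1 (gather 6 resin): resin=6
After 2 (craft plate): plate=4 resin=2
After 3 (craft anchor): anchor=2 plate=3 resin=2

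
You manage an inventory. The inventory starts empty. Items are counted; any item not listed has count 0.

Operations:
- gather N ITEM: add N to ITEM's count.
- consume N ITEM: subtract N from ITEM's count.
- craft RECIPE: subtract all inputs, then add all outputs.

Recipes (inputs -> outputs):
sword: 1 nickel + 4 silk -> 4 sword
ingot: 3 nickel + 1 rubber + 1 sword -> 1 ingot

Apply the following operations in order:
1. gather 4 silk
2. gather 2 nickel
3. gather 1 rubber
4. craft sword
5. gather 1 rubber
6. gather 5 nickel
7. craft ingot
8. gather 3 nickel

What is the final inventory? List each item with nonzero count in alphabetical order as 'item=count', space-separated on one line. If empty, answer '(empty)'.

Answer: ingot=1 nickel=6 rubber=1 sword=3

Derivation:
After 1 (gather 4 silk): silk=4
After 2 (gather 2 nickel): nickel=2 silk=4
After 3 (gather 1 rubber): nickel=2 rubber=1 silk=4
After 4 (craft sword): nickel=1 rubber=1 sword=4
After 5 (gather 1 rubber): nickel=1 rubber=2 sword=4
After 6 (gather 5 nickel): nickel=6 rubber=2 sword=4
After 7 (craft ingot): ingot=1 nickel=3 rubber=1 sword=3
After 8 (gather 3 nickel): ingot=1 nickel=6 rubber=1 sword=3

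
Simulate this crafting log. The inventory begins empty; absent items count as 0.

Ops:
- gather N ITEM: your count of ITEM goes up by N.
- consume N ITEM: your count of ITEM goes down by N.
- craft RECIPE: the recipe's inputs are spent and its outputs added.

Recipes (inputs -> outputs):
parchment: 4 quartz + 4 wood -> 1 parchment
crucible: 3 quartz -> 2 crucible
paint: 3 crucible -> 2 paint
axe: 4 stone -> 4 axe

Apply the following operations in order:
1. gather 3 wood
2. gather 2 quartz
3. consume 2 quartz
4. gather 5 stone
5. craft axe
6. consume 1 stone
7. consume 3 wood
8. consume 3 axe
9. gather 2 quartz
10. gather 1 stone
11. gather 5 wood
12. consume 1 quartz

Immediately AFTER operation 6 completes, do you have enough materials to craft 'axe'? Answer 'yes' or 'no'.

After 1 (gather 3 wood): wood=3
After 2 (gather 2 quartz): quartz=2 wood=3
After 3 (consume 2 quartz): wood=3
After 4 (gather 5 stone): stone=5 wood=3
After 5 (craft axe): axe=4 stone=1 wood=3
After 6 (consume 1 stone): axe=4 wood=3

Answer: no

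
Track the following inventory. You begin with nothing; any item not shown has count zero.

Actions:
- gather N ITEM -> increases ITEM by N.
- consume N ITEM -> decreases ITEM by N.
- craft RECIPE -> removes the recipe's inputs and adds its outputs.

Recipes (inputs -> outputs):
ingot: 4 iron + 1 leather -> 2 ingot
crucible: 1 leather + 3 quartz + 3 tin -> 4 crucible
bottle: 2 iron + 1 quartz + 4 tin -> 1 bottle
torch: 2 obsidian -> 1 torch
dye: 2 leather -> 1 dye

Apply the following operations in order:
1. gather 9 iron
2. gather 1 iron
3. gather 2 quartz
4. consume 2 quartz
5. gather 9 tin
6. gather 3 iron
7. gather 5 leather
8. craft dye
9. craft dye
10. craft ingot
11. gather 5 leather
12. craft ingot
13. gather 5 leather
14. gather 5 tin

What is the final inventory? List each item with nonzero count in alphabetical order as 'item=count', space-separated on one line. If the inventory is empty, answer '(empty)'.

After 1 (gather 9 iron): iron=9
After 2 (gather 1 iron): iron=10
After 3 (gather 2 quartz): iron=10 quartz=2
After 4 (consume 2 quartz): iron=10
After 5 (gather 9 tin): iron=10 tin=9
After 6 (gather 3 iron): iron=13 tin=9
After 7 (gather 5 leather): iron=13 leather=5 tin=9
After 8 (craft dye): dye=1 iron=13 leather=3 tin=9
After 9 (craft dye): dye=2 iron=13 leather=1 tin=9
After 10 (craft ingot): dye=2 ingot=2 iron=9 tin=9
After 11 (gather 5 leather): dye=2 ingot=2 iron=9 leather=5 tin=9
After 12 (craft ingot): dye=2 ingot=4 iron=5 leather=4 tin=9
After 13 (gather 5 leather): dye=2 ingot=4 iron=5 leather=9 tin=9
After 14 (gather 5 tin): dye=2 ingot=4 iron=5 leather=9 tin=14

Answer: dye=2 ingot=4 iron=5 leather=9 tin=14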